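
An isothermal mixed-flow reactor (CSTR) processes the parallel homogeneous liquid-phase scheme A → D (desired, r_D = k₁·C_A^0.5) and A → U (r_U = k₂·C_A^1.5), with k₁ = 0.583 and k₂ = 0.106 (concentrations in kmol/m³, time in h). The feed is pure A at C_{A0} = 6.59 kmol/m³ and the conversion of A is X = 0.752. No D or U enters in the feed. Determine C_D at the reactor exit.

Exit C_A = C_{A0}(1−X) = 6.59×0.248 = 1.634 kmol/m³.
A CSTR operates uniformly at the exit composition, giving r_D = 0.7453 and r_U = 0.2215 (each k·C_A^n at C_A = 1.634).
Fraction of consumed A going to D: r_D/(r_D+r_U) = 0.7709.
C_D = 0.7709·C_{A0}·X = 0.7709×6.59×0.752 = 3.82 kmol/m³.

3.82 kmol/m³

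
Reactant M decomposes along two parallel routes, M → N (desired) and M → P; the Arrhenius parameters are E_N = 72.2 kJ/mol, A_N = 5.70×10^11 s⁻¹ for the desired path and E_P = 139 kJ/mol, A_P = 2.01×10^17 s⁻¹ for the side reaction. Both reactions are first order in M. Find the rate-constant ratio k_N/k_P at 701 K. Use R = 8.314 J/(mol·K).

With equal orders, S_{N/P} = k_N/k_P = (A_N/A_P)·exp[(E_P−E_N)/(RT)].
(E_P−E_N)/(RT) = (139−72.2)×10³/(8.314×701) = 66800/5828 = 11.46.
k_N/k_P = (5.70×10^11/2.01×10^17)·exp(11.46) = 2.836×10^-6 × 95005 = 0.269.

0.269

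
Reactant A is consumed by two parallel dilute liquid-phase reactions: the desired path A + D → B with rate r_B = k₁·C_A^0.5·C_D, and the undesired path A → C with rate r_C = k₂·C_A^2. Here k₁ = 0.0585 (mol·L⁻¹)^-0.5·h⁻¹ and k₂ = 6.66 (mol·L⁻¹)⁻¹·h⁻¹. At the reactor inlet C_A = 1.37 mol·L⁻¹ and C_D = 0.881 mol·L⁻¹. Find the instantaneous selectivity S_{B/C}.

S_{B/C} = r_B/r_C = (k₁·C_A^0.5·C_D)/(k₂·C_A^2) = (k₁/k₂)·C_A^-1.5·C_D.
= (0.0585×1.370^0.5×0.8810) / (6.66×1.370^2) = 0.06032/12.50 = 0.00483.
The undesired path is higher order in A, so low C_A (CSTR or dilute feed) favours B.

0.00483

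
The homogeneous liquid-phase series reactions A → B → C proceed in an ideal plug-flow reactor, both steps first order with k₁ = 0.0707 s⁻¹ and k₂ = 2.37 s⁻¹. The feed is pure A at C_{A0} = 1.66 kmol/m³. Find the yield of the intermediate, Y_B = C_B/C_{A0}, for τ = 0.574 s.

Solving the coupled first-order balances gives C_B(τ) = [k₁/(k₂−k₁)]·C_{A0}·(e^(−k₁τ) − e^(−k₂τ)).
e^(−k₁τ) = e^(−0.0707×0.574) = e^(−0.04058) = 0.9602; e^(−k₂τ) = e^(−1.360) = 0.2566.
C_B = 0.0707×1.66/(2.37−0.0707) × (0.9602−0.2566) = 0.05104×0.7037 = 0.03592 kmol/m³.
Y_B = C_B/C_{A0} = 0.03592/1.66 = 0.0216.

0.0216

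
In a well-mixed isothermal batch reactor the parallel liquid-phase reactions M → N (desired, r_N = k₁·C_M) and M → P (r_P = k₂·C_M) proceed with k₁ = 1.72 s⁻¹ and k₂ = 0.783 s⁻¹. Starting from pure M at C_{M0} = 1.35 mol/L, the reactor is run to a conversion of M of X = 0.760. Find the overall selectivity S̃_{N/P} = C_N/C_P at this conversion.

2.20

C_M = C_{M0}(1−X) = 0.3240 mol/L.
Both paths are first order in M, so the instantaneous fraction to N is constant: dC_N/d(−C_M) = k₁/(k₁+k₂) = 0.6872.
C_N = 0.6872·(C_{M0}−C_M) = 0.6872×1.026 = 0.705 mol/L.
C_P = (C_{M0}−C_M)−C_N = 0.3210 mol/L; S̃_{N/P} = 0.7050/0.3210 = 2.20.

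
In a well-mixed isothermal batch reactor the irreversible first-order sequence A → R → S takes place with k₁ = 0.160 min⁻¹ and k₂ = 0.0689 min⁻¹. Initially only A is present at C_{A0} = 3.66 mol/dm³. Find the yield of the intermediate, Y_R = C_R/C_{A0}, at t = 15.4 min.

0.458

Solving the coupled first-order balances gives C_R(t) = [k₁/(k₂−k₁)]·C_{A0}·(e^(−k₁t) − e^(−k₂t)).
e^(−k₁t) = e^(−0.160×15.4) = e^(−2.464) = 0.08509; e^(−k₂t) = e^(−1.061) = 0.3461.
C_R = 0.160×3.66/(0.0689−0.160) × (0.08509−0.3461) = (-6.428)×(-0.2610) = 1.678 mol/dm³.
Y_R = C_R/C_{A0} = 1.678/3.66 = 0.458.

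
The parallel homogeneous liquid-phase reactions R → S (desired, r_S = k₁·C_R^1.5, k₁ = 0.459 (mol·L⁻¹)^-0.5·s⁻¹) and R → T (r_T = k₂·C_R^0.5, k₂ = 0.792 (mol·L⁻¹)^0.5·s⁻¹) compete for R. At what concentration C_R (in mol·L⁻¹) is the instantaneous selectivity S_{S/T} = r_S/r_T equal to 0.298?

S_{S/T} = (k₁/k₂)·C_R ⇒ C_R = S·k₂/k₁.
= 0.298×0.792/0.459 = 0.514 mol·L⁻¹.

0.514 mol·L⁻¹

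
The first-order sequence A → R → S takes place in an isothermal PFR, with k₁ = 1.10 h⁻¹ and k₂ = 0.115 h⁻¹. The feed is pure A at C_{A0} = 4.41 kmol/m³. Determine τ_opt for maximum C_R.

2.29 h

The intermediate peaks when r₁ = r₂, i.e. k₁e^(−k₁τ) = k₂e^(−k₂τ), giving τ_opt = ln(k₂/k₁)/(k₂−k₁).
= ln(0.115/1.10)/(0.115−1.10) = ln(0.1045)/-0.9850 = -2.258/-0.9850 = 2.29 h.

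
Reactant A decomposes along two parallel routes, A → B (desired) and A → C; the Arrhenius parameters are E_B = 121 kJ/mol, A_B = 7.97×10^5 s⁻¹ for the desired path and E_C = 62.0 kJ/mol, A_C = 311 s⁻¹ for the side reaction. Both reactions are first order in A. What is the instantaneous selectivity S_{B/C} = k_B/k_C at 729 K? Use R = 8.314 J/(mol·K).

With equal orders, S_{B/C} = k_B/k_C = (A_B/A_C)·exp[(E_C−E_B)/(RT)].
(E_C−E_B)/(RT) = (62.0−121)×10³/(8.314×729) = -59000/6061 = -9.735.
k_B/k_C = (7.97×10^5/311)·exp(-9.735) = 2563 × 5.920×10^-5 = 0.152.
Since E_B > E_C, raising the temperature improves selectivity toward B.

0.152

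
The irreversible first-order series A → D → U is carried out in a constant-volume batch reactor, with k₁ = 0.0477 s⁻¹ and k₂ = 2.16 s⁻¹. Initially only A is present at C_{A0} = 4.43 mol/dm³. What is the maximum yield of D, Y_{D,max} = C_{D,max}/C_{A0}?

For a first-order series the maximum intermediate yield is C_{D,max}/C_{A0} = (k₁/k₂)^[k₂/(k₂−k₁)].
= (0.0477/2.16)^(2.16/(2.16−0.0477)) = (0.02208)^(1.023) = 0.02026.

0.0203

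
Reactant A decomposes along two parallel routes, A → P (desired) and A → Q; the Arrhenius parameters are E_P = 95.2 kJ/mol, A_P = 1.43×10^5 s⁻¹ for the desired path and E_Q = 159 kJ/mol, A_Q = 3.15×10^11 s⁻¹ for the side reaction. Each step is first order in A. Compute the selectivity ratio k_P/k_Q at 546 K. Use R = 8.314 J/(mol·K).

0.577

With equal orders, S_{P/Q} = k_P/k_Q = (A_P/A_Q)·exp[(E_Q−E_P)/(RT)].
(E_Q−E_P)/(RT) = (159−95.2)×10³/(8.314×546) = 63800/4539 = 14.05.
k_P/k_Q = (1.43×10^5/3.15×10^11)·exp(14.05) = 4.540×10^-7 × 1.270×10^6 = 0.577.
Since E_P < E_Q, lowering the temperature improves selectivity toward P.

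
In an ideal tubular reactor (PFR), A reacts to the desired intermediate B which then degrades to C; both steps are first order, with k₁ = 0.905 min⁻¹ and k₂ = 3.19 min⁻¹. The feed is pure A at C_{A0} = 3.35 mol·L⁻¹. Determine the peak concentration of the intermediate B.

0.577 mol·L⁻¹

Evaluating C_B at τ_opt = ln(k₂/k₁)/(k₂−k₁) gives C_{B,max}/C_{A0} = (k₁/k₂)^[k₂/(k₂−k₁)].
= (0.905/3.19)^(3.19/(3.19−0.905)) = (0.2837)^(1.396) = 0.1722.
C_{B,max} = 0.1722×3.35 = 0.577 mol·L⁻¹.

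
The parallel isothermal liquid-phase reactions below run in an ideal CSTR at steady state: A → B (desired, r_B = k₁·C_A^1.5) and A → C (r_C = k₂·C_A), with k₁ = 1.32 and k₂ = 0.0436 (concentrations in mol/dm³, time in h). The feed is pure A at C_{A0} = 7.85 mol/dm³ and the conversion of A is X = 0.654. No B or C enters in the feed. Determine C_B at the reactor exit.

5.03 mol/dm³

Exit C_A = C_{A0}(1−X) = 7.85×0.346 = 2.716 mol/dm³.
Rates in a CSTR are evaluated at the outlet concentration: r_B = 1.32×2.716^1.5 = 5.909, r_C = 0.0436×2.716 = 0.1184.
Fraction of consumed A going to B: r_B/(r_B+r_C) = 0.9804.
C_B = 0.9804·C_{A0}·X = 0.9804×7.85×0.654 = 5.03 mol/dm³.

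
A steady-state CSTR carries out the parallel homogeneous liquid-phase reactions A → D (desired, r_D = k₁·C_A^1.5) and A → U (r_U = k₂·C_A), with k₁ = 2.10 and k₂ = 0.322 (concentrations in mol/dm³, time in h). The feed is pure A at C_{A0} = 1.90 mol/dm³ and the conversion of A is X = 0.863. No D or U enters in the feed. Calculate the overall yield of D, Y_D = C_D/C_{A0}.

0.664

Exit C_A = C_{A0}(1−X) = 1.90×0.137 = 0.2603 mol/dm³.
In a CSTR the entire volume is at exit conditions, so r_D = 2.10×0.2603^1.5 = 0.2789 and r_U = 0.322×0.2603 = 0.08382.
Fraction of consumed A going to D: r_D/(r_D+r_U) = 0.7689.
C_D = 0.7689·C_{A0}·X = 0.7689×1.90×0.863 = 1.26 mol/dm³; Y_D = C_D/C_{A0} = 0.664.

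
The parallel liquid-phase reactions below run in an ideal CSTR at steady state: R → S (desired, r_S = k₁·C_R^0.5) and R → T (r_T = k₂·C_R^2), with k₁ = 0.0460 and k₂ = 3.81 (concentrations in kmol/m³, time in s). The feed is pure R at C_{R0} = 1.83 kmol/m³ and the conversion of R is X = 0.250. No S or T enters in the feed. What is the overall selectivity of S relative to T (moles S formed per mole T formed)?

0.00751

Exit C_R = C_{R0}(1−X) = 1.83×0.750 = 1.373 kmol/m³.
A CSTR operates uniformly at the exit composition, giving r_S = 0.05389 and r_T = 7.177 (each k·C_R^n at C_R = 1.373).
Overall selectivity = C_S/C_T = r_Sτ/(r_Tτ) = r_S/r_T = 0.00751.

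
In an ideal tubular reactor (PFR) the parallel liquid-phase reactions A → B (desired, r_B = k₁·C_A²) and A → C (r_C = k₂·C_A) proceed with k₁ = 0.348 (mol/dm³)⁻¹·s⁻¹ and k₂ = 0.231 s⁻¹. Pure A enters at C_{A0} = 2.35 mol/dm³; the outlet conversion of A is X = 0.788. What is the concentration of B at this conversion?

C_A = C_{A0}(1−X) = 0.4982 mol/dm³.
Along a PFR/batch, dC_C/dC_A = −r_C/(r_B+r_C) = −k₂/(k₂+k₁·C_A).
Integrating from C_{A0} to C_A: C_C = (0.231/0.348)·ln[(0.231+0.348·2.35)/(0.231+0.348·0.498)] = 0.6638·ln(1.049/0.4044) = 0.6326 mol/dm³.
Then C_B = (C_{A0}−C_A) − C_C = 1.852 − 0.6326 = 1.219 mol/dm³.

1.22 mol/dm³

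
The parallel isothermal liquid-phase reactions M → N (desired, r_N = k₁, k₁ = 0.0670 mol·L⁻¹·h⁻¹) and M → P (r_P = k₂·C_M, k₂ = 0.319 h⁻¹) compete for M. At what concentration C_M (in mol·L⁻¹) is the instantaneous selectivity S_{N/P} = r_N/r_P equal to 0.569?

0.369 mol·L⁻¹

S_{N/P} = (k₁/k₂)·C_M⁻¹ ⇒ C_M = (S·k₂/k₁)^(-1).
= (0.569×0.319/0.0670)^(-1) = (2.709)^(-1) = 0.369 mol·L⁻¹.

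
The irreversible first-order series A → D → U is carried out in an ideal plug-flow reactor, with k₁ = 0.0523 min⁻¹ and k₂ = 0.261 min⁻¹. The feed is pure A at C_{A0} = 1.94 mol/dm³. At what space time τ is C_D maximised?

For first-order series the maximum of C_D occurs at τ_opt = ln(k₂/k₁)/(k₂−k₁).
= ln(0.261/0.0523)/(0.261−0.0523) = ln(4.990)/0.2087 = 1.608/0.2087 = 7.70 min.

7.70 min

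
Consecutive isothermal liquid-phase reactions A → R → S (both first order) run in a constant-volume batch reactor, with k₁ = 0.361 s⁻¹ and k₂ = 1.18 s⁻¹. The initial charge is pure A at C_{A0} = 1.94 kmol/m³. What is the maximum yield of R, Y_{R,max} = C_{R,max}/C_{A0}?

At the optimum, C_{R,max}/C_{A0} = (k₁/k₂)^[k₂/(k₂−k₁)].
= (0.361/1.18)^(1.18/(1.18−0.361)) = (0.3059)^(1.441) = 0.1815.

0.182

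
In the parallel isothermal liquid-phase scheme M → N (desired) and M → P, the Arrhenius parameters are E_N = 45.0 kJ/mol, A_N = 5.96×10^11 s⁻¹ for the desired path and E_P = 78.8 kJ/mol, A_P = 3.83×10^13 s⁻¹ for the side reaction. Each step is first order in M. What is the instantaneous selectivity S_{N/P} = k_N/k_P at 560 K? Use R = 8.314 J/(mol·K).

22.1

With equal orders, S_{N/P} = k_N/k_P = (A_N/A_P)·exp[(E_P−E_N)/(RT)].
(E_P−E_N)/(RT) = (78.8−45.0)×10³/(8.314×560) = 33800/4656 = 7.260.
k_N/k_P = (5.96×10^11/3.83×10^13)·exp(7.260) = 0.01556 × 1422 = 22.1.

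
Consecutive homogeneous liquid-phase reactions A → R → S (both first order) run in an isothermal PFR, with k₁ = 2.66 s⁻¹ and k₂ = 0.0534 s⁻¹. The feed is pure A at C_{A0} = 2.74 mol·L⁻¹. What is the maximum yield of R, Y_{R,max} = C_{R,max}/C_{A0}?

0.923

At the optimum, C_{R,max}/C_{A0} = (k₁/k₂)^[k₂/(k₂−k₁)].
= (2.66/0.0534)^(0.0534/(0.0534−2.66)) = (49.81)^(-0.02049) = 0.9231.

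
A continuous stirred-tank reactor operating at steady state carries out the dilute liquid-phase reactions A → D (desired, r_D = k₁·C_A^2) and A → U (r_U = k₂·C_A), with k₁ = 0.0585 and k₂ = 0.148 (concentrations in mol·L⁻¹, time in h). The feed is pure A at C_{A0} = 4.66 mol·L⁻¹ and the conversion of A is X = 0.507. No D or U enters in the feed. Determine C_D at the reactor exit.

1.12 mol·L⁻¹

Exit C_A = C_{A0}(1−X) = 4.66×0.493 = 2.297 mol·L⁻¹.
Rates in a CSTR are evaluated at the outlet concentration: r_D = 0.0585×2.297^2 = 0.3088, r_U = 0.148×2.297 = 0.3400.
Fraction of consumed A going to D: r_D/(r_D+r_U) = 0.4759.
C_D = 0.4759·C_{A0}·X = 0.4759×4.66×0.507 = 1.12 mol·L⁻¹.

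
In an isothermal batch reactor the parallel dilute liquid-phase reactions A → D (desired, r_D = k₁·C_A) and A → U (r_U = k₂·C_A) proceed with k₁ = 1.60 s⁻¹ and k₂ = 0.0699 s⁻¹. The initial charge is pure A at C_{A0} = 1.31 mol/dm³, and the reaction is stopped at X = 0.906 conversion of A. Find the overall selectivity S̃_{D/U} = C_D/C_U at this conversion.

22.9

C_A = C_{A0}(1−X) = 0.1231 mol/dm³.
Both paths are first order in A, so the instantaneous fraction to D is constant: dC_D/d(−C_A) = k₁/(k₁+k₂) = 0.9581.
C_D = 0.9581·(C_{A0}−C_A) = 0.9581×1.187 = 1.14 mol/dm³.
C_U = (C_{A0}−C_A)−C_D = 0.04968 mol/dm³; S̃_{D/U} = 1.137/0.04968 = 22.9.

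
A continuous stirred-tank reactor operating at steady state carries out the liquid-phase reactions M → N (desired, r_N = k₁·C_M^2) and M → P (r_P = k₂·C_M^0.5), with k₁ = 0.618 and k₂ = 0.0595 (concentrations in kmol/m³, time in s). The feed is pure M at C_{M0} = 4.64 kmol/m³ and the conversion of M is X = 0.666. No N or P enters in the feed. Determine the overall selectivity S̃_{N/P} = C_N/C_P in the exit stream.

20.0

Exit C_M = C_{M0}(1−X) = 4.64×0.334 = 1.550 kmol/m³.
A CSTR operates uniformly at the exit composition, giving r_N = 1.484 and r_P = 0.07407 (each k·C_M^n at C_M = 1.550).
Overall selectivity = C_N/C_P = r_Nτ/(r_Pτ) = r_N/r_P = 20.0.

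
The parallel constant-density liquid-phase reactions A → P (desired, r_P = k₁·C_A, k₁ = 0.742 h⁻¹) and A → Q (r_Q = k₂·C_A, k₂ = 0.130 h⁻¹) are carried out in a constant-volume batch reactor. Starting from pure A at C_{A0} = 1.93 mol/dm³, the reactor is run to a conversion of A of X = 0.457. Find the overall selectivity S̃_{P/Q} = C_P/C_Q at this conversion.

C_A = C_{A0}(1−X) = 1.048 mol/dm³.
Both paths are first order in A, so the instantaneous fraction to P is constant: dC_P/d(−C_A) = k₁/(k₁+k₂) = 0.8509.
C_P = 0.8509·(C_{A0}−C_A) = 0.8509×0.8820 = 0.751 mol/dm³.
C_Q = (C_{A0}−C_A)−C_P = 0.1315 mol/dm³; S̃_{P/Q} = 0.7505/0.1315 = 5.71.

5.71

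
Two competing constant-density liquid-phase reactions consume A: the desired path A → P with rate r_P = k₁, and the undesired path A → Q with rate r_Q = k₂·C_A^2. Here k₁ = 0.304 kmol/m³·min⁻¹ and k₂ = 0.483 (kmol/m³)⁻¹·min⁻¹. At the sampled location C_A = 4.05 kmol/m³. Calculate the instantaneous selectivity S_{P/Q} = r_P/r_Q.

S_{P/Q} = r_P/r_Q = (k₁)/(k₂·C_A^2) = (k₁/k₂)·C_A^-2.
= (0.304) / (0.483×4.050^2) = 0.3040/7.922 = 0.0384.

0.0384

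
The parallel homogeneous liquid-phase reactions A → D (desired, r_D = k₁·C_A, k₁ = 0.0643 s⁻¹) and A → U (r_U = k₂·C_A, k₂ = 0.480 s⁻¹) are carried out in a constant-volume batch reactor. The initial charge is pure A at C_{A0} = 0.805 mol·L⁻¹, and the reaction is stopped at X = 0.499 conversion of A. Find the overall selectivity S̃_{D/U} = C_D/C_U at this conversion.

0.134

C_A = C_{A0}(1−X) = 0.4033 mol·L⁻¹.
Both paths are first order in A, so the instantaneous fraction to D is constant: dC_D/d(−C_A) = k₁/(k₁+k₂) = 0.1181.
C_D = 0.1181·(C_{A0}−C_A) = 0.1181×0.4017 = 0.0475 mol·L⁻¹.
C_U = (C_{A0}−C_A)−C_D = 0.3542 mol·L⁻¹; S̃_{D/U} = 0.04745/0.3542 = 0.134.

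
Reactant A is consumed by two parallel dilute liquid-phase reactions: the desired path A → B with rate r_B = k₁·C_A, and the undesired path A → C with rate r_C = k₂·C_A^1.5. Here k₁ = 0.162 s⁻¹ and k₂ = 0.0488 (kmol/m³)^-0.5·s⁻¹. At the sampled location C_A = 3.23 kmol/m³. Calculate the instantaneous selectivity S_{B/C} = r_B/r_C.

S_{B/C} = r_B/r_C = (k₁·C_A)/(k₂·C_A^1.5) = (k₁/k₂)·C_A^-0.5.
= (0.162×3.230) / (0.0488×3.230^1.5) = 0.5233/0.2833 = 1.85.
The undesired path is higher order in A, so low C_A (CSTR or dilute feed) favours B.

1.85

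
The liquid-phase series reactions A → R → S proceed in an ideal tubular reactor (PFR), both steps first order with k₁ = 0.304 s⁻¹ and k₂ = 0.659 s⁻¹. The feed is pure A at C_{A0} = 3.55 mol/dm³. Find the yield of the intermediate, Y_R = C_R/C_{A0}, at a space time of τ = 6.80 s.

Solving the coupled first-order balances gives C_R(τ) = [k₁/(k₂−k₁)]·C_{A0}·(e^(−k₁τ) − e^(−k₂τ)).
e^(−k₁τ) = e^(−0.304×6.80) = e^(−2.067) = 0.1265; e^(−k₂τ) = e^(−4.481) = 0.01132.
C_R = 0.304×3.55/(0.659−0.304) × (0.1265−0.01132) = 3.040×0.1152 = 0.3503 mol/dm³.
Y_R = C_R/C_{A0} = 0.3503/3.55 = 0.0987.

0.0987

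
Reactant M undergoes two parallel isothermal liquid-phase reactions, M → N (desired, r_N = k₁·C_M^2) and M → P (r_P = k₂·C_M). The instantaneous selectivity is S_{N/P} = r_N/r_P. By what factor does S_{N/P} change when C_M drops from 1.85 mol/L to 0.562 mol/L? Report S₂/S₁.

0.304

S_{N/P} = (k₁/k₂)·C_M, so S₂/S₁ = (C_{M,2}/C_{M,1}).
= 0.562/1.85 = 0.304.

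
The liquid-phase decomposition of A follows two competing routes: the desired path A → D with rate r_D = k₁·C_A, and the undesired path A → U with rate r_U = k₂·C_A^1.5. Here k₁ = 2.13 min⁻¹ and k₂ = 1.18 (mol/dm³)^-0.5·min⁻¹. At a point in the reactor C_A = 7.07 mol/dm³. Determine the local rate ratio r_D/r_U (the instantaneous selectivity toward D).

S_{D/U} = r_D/r_U = (k₁·C_A)/(k₂·C_A^1.5) = (k₁/k₂)·C_A^-0.5.
= (2.13×7.070) / (1.18×7.070^1.5) = 15.06/22.18 = 0.679.

0.679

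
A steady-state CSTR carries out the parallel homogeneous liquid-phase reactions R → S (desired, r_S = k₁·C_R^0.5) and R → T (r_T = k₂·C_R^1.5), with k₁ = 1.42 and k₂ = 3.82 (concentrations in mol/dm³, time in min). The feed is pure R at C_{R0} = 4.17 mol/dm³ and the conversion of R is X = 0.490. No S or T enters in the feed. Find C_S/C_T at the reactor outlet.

0.175

Exit C_R = C_{R0}(1−X) = 4.17×0.510 = 2.127 mol/dm³.
Rates in a CSTR are evaluated at the outlet concentration: r_S = 1.42×2.127^0.5 = 2.071, r_T = 3.82×2.127^1.5 = 11.85.
Overall selectivity = C_S/C_T = r_Sτ/(r_Tτ) = r_S/r_T = 0.175.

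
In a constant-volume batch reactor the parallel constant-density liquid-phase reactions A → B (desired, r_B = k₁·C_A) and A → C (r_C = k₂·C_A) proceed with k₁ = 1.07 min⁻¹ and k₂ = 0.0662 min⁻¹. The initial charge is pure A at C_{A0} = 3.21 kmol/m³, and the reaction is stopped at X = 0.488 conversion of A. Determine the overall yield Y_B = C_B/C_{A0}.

C_A = C_{A0}(1−X) = 1.644 kmol/m³.
Both paths are first order in A, so the instantaneous fraction to B is constant: dC_B/d(−C_A) = k₁/(k₁+k₂) = 0.9417.
C_B = 0.9417·(C_{A0}−C_A) = 0.9417×1.566 = 1.48 kmol/m³.
Y_B = C_B/C_{A0} = 1.475/3.21 = 0.460.

0.460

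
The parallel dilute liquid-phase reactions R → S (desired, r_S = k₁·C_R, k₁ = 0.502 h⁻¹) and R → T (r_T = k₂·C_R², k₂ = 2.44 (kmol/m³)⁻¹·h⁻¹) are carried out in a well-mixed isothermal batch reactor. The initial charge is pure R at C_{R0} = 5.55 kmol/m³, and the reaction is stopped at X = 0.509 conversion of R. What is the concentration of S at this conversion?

0.139 kmol/m³

C_R = C_{R0}(1−X) = 2.725 kmol/m³.
Along a PFR/batch, dC_S/dC_R = −r_S/(r_S+r_T) = −k₁/(k₁+k₂·C_R).
Integrating from C_{R0} to C_R: C_S = (0.502/2.44)·ln[(0.502+2.44·5.55)/(0.502+2.44·2.73)] = 0.2057·ln(14.04/7.151) = 0.1389 kmol/m³.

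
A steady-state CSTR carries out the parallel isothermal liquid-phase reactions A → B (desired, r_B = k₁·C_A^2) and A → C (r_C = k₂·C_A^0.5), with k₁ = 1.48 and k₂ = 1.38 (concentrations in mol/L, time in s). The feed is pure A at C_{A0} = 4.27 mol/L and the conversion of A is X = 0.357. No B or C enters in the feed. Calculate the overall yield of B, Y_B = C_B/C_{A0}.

Exit C_A = C_{A0}(1−X) = 4.27×0.643 = 2.746 mol/L.
A CSTR operates uniformly at the exit composition, giving r_B = 11.16 and r_C = 2.287 (each k·C_A^n at C_A = 2.746).
Fraction of consumed A going to B: r_B/(r_B+r_C) = 0.8299.
C_B = 0.8299·C_{A0}·X = 0.8299×4.27×0.357 = 1.27 mol/L; Y_B = C_B/C_{A0} = 0.296.

0.296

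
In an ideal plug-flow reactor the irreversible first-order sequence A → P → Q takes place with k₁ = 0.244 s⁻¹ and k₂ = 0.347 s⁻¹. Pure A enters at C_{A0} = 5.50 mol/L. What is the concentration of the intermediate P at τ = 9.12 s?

Solving the coupled first-order balances gives C_P(τ) = [k₁/(k₂−k₁)]·C_{A0}·(e^(−k₁τ) − e^(−k₂τ)).
e^(−k₁τ) = e^(−0.244×9.12) = e^(−2.225) = 0.1080; e^(−k₂τ) = e^(−3.165) = 0.04223.
C_P = 0.244×5.50/(0.347−0.244) × (0.1080−0.04223) = 13.03×0.06581 = 0.8574 mol/L.

0.857 mol/L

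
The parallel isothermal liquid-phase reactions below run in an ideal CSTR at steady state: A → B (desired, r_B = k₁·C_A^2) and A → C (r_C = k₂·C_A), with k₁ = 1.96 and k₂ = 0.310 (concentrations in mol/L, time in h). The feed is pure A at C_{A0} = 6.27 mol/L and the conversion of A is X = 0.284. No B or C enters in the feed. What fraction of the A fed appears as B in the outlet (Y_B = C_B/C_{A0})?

Exit C_A = C_{A0}(1−X) = 6.27×0.716 = 4.489 mol/L.
Rates in a CSTR are evaluated at the outlet concentration: r_B = 1.96×4.489^2 = 39.50, r_C = 0.310×4.489 = 1.392.
Fraction of consumed A going to B: r_B/(r_B+r_C) = 0.9660.
C_B = 0.9660·C_{A0}·X = 0.9660×6.27×0.284 = 1.72 mol/L; Y_B = C_B/C_{A0} = 0.274.

0.274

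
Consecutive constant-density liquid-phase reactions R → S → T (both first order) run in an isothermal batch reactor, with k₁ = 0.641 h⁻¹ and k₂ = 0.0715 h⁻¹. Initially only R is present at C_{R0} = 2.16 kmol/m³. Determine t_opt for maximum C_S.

Setting dC_S/dt = 0 gives t_opt = ln(k₂/k₁)/(k₂−k₁).
= ln(0.0715/0.641)/(0.0715−0.641) = ln(0.1115)/-0.5695 = -2.193/-0.5695 = 3.85 h.

3.85 h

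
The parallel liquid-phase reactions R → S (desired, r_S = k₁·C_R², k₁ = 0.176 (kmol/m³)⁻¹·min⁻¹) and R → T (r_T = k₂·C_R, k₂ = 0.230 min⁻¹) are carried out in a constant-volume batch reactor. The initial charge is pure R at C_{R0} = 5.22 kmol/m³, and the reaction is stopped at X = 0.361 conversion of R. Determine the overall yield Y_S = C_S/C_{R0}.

C_R = C_{R0}(1−X) = 3.336 kmol/m³.
Along a PFR/batch, dC_T/dC_R = −r_T/(r_S+r_T) = −k₂/(k₂+k₁·C_R).
Integrating from C_{R0} to C_R: C_T = (0.230/0.176)·ln[(0.230+0.176·5.22)/(0.230+0.176·3.34)] = 1.307·ln(1.149/0.8171) = 0.4452 kmol/m³.
Then C_S = (C_{R0}−C_R) − C_T = 1.884 − 0.4452 = 1.439 kmol/m³.
Y_S = C_S/C_{R0} = 1.439/5.22 = 0.276.

0.276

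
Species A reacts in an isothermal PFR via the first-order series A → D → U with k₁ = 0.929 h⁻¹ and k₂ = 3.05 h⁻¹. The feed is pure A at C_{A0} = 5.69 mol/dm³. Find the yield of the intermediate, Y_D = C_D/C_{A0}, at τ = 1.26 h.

0.126

For first-order series with pure A initially, C_D(τ) = k₁C_{A0}/(k₂−k₁)·(e^(−k₁τ) − e^(−k₂τ)).
e^(−k₁τ) = e^(−0.929×1.26) = e^(−1.171) = 0.3102; e^(−k₂τ) = e^(−3.843) = 0.02143.
C_D = 0.929×5.69/(3.05−0.929) × (0.3102−0.02143) = 2.492×0.2888 = 0.7197 mol/dm³.
Y_D = C_D/C_{A0} = 0.7197/5.69 = 0.126.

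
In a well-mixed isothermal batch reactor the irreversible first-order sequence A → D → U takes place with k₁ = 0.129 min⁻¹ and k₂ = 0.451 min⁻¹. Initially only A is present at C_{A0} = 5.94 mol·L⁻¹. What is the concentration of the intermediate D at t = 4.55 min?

The intermediate concentration in a first-order A→B→C sequence is C_D = k₁C_{A0}(e^(−k₁t) − e^(−k₂t))/(k₂−k₁).
e^(−k₁t) = e^(−0.129×4.55) = e^(−0.5869) = 0.5560; e^(−k₂t) = e^(−2.052) = 0.1285.
C_D = 0.129×5.94/(0.451−0.129) × (0.5560−0.1285) = 2.380×0.4275 = 1.017 mol·L⁻¹.

1.02 mol·L⁻¹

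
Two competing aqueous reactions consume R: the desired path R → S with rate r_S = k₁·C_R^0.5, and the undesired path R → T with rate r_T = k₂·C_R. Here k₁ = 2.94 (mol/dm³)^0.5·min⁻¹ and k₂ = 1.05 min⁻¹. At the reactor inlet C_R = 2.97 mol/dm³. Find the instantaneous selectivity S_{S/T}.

1.62

S_{S/T} = r_S/r_T = (k₁·C_R^0.5)/(k₂·C_R) = (k₁/k₂)·C_R^-0.5.
= (2.94×2.970^0.5) / (1.05×2.970) = 5.067/3.119 = 1.62.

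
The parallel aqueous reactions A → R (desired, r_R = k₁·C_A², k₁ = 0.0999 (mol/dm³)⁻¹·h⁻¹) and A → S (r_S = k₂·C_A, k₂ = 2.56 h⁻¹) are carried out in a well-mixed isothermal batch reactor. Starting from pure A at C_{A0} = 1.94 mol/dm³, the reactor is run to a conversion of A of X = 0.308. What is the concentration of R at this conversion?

C_A = C_{A0}(1−X) = 1.342 mol/dm³.
Along a PFR/batch, dC_S/dC_A = −r_S/(r_R+r_S) = −k₂/(k₂+k₁·C_A).
Integrating from C_{A0} to C_A: C_S = (2.56/0.0999)·ln[(2.56+0.0999·1.94)/(2.56+0.0999·1.34)] = 25.63·ln(2.754/2.694) = 0.5616 mol/dm³.
Then C_R = (C_{A0}−C_A) − C_S = 0.5975 − 0.5616 = 0.03594 mol/dm³.

0.0359 mol/dm³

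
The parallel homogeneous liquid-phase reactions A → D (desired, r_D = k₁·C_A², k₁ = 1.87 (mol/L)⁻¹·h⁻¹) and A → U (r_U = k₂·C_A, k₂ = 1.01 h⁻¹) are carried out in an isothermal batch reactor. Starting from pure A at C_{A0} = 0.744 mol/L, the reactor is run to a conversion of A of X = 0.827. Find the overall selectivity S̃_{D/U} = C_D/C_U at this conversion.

0.746

C_A = C_{A0}(1−X) = 0.1287 mol/L.
Along a PFR/batch, dC_U/dC_A = −r_U/(r_D+r_U) = −k₂/(k₂+k₁·C_A).
Integrating from C_{A0} to C_A: C_U = (1.01/1.87)·ln[(1.01+1.87·0.744)/(1.01+1.87·0.129)] = 0.5401·ln(2.401/1.251) = 0.3523 mol/L.
Then C_D = (C_{A0}−C_A) − C_U = 0.6153 − 0.3523 = 0.2630 mol/L.
S̃_{D/U} = C_D/C_U = 0.2630/0.3523 = 0.746.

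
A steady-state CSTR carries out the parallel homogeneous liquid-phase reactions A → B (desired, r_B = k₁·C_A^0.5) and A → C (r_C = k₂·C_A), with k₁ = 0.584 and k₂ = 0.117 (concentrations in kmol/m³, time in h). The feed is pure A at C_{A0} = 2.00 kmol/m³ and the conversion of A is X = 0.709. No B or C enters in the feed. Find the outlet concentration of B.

1.23 kmol/m³

Exit C_A = C_{A0}(1−X) = 2.00×0.291 = 0.5820 kmol/m³.
A CSTR operates uniformly at the exit composition, giving r_B = 0.4455 and r_C = 0.06809 (each k·C_A^n at C_A = 0.5820).
Fraction of consumed A going to B: r_B/(r_B+r_C) = 0.8674.
C_B = 0.8674·C_{A0}·X = 0.8674×2.00×0.709 = 1.23 kmol/m³.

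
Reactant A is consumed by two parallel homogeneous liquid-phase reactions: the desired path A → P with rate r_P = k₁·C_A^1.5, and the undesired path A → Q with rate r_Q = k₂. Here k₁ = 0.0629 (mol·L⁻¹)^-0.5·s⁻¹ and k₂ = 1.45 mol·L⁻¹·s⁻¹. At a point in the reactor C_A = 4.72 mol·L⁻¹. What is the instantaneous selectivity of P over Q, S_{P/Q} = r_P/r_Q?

S_{P/Q} = r_P/r_Q = (k₁·C_A^1.5)/(k₂) = (k₁/k₂)·C_A^1.5.
= (0.0629×4.720^1.5) / (1.45) = 0.6450/1.450 = 0.445.

0.445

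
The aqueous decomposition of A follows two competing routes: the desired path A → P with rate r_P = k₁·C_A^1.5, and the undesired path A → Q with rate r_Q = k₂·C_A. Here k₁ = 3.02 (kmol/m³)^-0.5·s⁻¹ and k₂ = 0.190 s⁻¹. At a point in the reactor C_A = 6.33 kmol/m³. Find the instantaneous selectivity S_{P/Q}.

S_{P/Q} = r_P/r_Q = (k₁·C_A^1.5)/(k₂·C_A) = (k₁/k₂)·C_A^0.5.
= (3.02×6.330^1.5) / (0.190×6.330) = 48.10/1.203 = 40.0.

40.0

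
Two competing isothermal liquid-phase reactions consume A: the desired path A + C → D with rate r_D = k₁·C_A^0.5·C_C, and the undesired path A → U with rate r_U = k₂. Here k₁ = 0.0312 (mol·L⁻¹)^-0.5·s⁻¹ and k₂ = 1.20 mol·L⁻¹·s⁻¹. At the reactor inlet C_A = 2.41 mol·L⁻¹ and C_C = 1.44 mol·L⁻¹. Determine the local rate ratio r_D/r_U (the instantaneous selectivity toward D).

S_{D/U} = r_D/r_U = (k₁·C_A^0.5·C_C)/(k₂) = (k₁/k₂)·C_A^0.5·C_C.
= (0.0312×2.410^0.5×1.440) / (1.20) = 0.06975/1.200 = 0.0581.
Since the desired path is higher order in A, keeping C_A high (PFR or concentrated feed) favours D.

0.0581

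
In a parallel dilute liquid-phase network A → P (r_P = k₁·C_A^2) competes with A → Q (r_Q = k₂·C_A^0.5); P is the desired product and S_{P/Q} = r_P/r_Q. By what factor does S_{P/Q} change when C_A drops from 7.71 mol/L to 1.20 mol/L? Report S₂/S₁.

0.0614

S_{P/Q} = (k₁/k₂)·C_A^1.5, so S₂/S₁ = (C_{A,2}/C_{A,1})^1.5.
= (1.20/7.71)^1.5 = (0.1556)^1.5 = 0.0614.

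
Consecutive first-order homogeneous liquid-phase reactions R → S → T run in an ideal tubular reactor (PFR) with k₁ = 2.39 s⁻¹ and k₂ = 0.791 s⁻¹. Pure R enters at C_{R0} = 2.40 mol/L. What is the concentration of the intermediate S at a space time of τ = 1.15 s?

For first-order series with pure R initially, C_S(τ) = k₁C_{R0}/(k₂−k₁)·(e^(−k₁τ) − e^(−k₂τ)).
e^(−k₁τ) = e^(−2.39×1.15) = e^(−2.748) = 0.06402; e^(−k₂τ) = e^(−0.9096) = 0.4027.
C_S = 2.39×2.40/(0.791−2.39) × (0.06402−0.4027) = (-3.587)×(-0.3386) = 1.215 mol/L.

1.21 mol/L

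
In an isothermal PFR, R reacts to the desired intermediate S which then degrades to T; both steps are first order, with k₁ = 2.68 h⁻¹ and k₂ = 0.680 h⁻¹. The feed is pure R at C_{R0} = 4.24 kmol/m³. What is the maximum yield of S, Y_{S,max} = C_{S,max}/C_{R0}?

Evaluating C_S at τ_opt = ln(k₂/k₁)/(k₂−k₁) gives C_{S,max}/C_{R0} = (k₁/k₂)^[k₂/(k₂−k₁)].
= (2.68/0.680)^(0.680/(0.680−2.68)) = (3.941)^(-0.3400) = 0.6273.

0.627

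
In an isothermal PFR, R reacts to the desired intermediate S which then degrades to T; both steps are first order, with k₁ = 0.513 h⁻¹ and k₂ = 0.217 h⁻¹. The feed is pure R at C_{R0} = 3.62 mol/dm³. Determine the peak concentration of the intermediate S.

At the optimum, C_{S,max}/C_{R0} = (k₁/k₂)^[k₂/(k₂−k₁)].
= (0.513/0.217)^(0.217/(0.217−0.513)) = (2.364)^(-0.7331) = 0.5322.
C_{S,max} = 0.5322×3.62 = 1.93 mol/dm³.

1.93 mol/dm³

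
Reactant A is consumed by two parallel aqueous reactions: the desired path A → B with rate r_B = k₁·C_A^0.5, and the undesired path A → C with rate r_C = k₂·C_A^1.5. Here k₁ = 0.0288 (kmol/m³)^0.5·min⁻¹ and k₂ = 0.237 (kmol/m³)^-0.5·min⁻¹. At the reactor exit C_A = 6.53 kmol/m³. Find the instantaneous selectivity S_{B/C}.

0.0186

S_{B/C} = r_B/r_C = (k₁·C_A^0.5)/(k₂·C_A^1.5) = (k₁/k₂)·C_A⁻¹.
= (0.0288×6.530^0.5) / (0.237×6.530^1.5) = 0.07360/3.955 = 0.0186.
The undesired path is higher order in A, so low C_A (CSTR or dilute feed) favours B.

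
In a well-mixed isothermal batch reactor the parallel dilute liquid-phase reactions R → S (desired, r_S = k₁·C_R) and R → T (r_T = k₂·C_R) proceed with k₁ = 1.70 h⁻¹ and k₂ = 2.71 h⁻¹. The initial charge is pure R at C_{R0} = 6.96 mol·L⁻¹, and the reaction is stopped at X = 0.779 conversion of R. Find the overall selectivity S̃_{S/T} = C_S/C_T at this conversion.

C_R = C_{R0}(1−X) = 1.538 mol·L⁻¹.
Both paths are first order in R, so the instantaneous fraction to S is constant: dC_S/d(−C_R) = k₁/(k₁+k₂) = 0.3855.
C_S = 0.3855·(C_{R0}−C_R) = 0.3855×5.422 = 2.09 mol·L⁻¹.
C_T = (C_{R0}−C_R)−C_S = 3.332 mol·L⁻¹; S̃_{S/T} = 2.090/3.332 = 0.627.

0.627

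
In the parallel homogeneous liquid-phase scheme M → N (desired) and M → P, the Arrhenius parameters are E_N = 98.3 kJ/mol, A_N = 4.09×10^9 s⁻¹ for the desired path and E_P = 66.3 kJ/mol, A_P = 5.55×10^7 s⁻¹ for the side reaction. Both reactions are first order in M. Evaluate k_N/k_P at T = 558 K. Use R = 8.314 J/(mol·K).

k_N/k_P = (A_N/A_P)·exp[−(E_N−E_P)/(RT)] = (A_N/A_P)·exp[(E_P−E_N)/(RT)].
(E_P−E_N)/(RT) = (66.3−98.3)×10³/(8.314×558) = -32000/4639 = -6.898.
k_N/k_P = (4.09×10^9/5.55×10^7)·exp(-6.898) = 73.69 × 0.001010 = 0.0744.
Since E_N > E_P, raising the temperature improves selectivity toward N.

0.0744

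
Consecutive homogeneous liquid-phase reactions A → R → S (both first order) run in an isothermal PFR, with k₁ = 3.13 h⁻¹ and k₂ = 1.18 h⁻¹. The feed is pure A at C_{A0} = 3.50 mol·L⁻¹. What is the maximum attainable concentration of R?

Evaluating C_R at τ_opt = ln(k₂/k₁)/(k₂−k₁) gives C_{R,max}/C_{A0} = (k₁/k₂)^[k₂/(k₂−k₁)].
= (3.13/1.18)^(1.18/(1.18−3.13)) = (2.653)^(-0.6051) = 0.5542.
C_{R,max} = 0.5542×3.50 = 1.94 mol·L⁻¹.

1.94 mol·L⁻¹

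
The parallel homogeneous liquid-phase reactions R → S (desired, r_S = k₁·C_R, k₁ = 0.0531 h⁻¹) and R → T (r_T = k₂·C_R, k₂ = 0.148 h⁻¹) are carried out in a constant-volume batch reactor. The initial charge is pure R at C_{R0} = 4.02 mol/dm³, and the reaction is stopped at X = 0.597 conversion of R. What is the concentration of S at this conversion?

C_R = C_{R0}(1−X) = 1.620 mol/dm³.
Both paths are first order in R, so the instantaneous fraction to S is constant: dC_S/d(−C_R) = k₁/(k₁+k₂) = 0.2640.
C_S = 0.2640·(C_{R0}−C_R) = 0.2640×2.400 = 0.634 mol/dm³.

0.634 mol/dm³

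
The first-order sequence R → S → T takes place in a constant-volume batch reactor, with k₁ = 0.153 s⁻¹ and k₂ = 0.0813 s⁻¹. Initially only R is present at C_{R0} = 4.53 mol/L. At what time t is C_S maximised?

8.82 s

For first-order series the maximum of C_S occurs at t_opt = ln(k₂/k₁)/(k₂−k₁).
= ln(0.0813/0.153)/(0.0813−0.153) = ln(0.5314)/-0.07170 = -0.6323/-0.07170 = 8.82 s.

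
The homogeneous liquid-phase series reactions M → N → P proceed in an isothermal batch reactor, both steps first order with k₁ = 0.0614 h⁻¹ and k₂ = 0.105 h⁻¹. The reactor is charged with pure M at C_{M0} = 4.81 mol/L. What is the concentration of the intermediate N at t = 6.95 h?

Solving the coupled first-order balances gives C_N(t) = [k₁/(k₂−k₁)]·C_{M0}·(e^(−k₁t) − e^(−k₂t)).
e^(−k₁t) = e^(−0.0614×6.95) = e^(−0.4267) = 0.6526; e^(−k₂t) = e^(−0.7298) = 0.4820.
C_N = 0.0614×4.81/(0.105−0.0614) × (0.6526−0.4820) = 6.774×0.1706 = 1.156 mol/L.

1.16 mol/L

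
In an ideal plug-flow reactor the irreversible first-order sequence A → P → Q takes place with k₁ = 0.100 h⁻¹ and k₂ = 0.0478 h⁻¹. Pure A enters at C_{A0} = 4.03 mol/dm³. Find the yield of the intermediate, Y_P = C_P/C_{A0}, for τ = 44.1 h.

0.209

Solving the coupled first-order balances gives C_P(τ) = [k₁/(k₂−k₁)]·C_{A0}·(e^(−k₁τ) − e^(−k₂τ)).
e^(−k₁τ) = e^(−0.100×44.1) = e^(−4.410) = 0.01216; e^(−k₂τ) = e^(−2.108) = 0.1215.
C_P = 0.100×4.03/(0.0478−0.100) × (0.01216−0.1215) = (-7.720)×(-0.1093) = 0.8440 mol/dm³.
Y_P = C_P/C_{A0} = 0.8440/4.03 = 0.209.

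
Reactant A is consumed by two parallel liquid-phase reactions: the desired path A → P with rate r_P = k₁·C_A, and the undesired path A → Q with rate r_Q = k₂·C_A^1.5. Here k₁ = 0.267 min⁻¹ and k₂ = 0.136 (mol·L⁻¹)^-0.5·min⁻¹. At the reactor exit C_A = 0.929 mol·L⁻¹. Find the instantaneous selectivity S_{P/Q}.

S_{P/Q} = r_P/r_Q = (k₁·C_A)/(k₂·C_A^1.5) = (k₁/k₂)·C_A^-0.5.
= (0.267×0.9290) / (0.136×0.9290^1.5) = 0.2480/0.1218 = 2.04.

2.04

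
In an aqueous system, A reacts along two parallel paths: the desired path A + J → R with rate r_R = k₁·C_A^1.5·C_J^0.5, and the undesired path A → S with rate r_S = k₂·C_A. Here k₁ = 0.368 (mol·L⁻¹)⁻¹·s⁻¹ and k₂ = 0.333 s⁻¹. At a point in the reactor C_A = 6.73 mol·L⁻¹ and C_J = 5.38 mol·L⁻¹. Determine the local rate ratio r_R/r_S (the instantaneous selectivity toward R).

6.65

S_{R/S} = r_R/r_S = (k₁·C_A^1.5·C_J^0.5)/(k₂·C_A) = (k₁/k₂)·C_A^0.5·C_J^0.5.
= (0.368×6.730^1.5×5.380^0.5) / (0.333×6.730) = 14.90/2.241 = 6.65.
Since the desired path is higher order in A, keeping C_A high (PFR or concentrated feed) favours R.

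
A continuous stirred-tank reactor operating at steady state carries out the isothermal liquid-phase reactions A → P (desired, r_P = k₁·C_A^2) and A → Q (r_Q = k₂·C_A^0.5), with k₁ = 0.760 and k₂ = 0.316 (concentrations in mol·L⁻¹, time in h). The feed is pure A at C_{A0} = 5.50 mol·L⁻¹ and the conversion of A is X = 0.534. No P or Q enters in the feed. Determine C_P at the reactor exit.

Exit C_A = C_{A0}(1−X) = 5.50×0.466 = 2.563 mol·L⁻¹.
A CSTR operates uniformly at the exit composition, giving r_P = 4.992 and r_Q = 0.5059 (each k·C_A^n at C_A = 2.563).
Fraction of consumed A going to P: r_P/(r_P+r_Q) = 0.9080.
C_P = 0.9080·C_{A0}·X = 0.9080×5.50×0.534 = 2.67 mol·L⁻¹.

2.67 mol·L⁻¹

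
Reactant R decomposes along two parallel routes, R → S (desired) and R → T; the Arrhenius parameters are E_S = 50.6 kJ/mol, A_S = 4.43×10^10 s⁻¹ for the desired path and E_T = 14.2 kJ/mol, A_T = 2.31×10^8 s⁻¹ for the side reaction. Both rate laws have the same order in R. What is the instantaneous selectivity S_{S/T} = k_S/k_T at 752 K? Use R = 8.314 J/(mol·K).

0.568

With equal orders, S_{S/T} = k_S/k_T = (A_S/A_T)·exp[(E_T−E_S)/(RT)].
(E_T−E_S)/(RT) = (14.2−50.6)×10³/(8.314×752) = -36400/6252 = -5.822.
k_S/k_T = (4.43×10^10/2.31×10^8)·exp(-5.822) = 191.8 × 0.002962 = 0.568.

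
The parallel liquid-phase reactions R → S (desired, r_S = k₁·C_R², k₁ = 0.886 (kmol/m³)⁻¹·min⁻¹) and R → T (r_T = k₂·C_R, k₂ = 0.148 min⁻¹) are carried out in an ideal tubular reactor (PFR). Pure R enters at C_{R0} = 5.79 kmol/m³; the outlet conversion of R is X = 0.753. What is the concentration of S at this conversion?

C_R = C_{R0}(1−X) = 1.430 kmol/m³.
Along a PFR/batch, dC_T/dC_R = −r_T/(r_S+r_T) = −k₂/(k₂+k₁·C_R).
Integrating from C_{R0} to C_R: C_T = (0.148/0.886)·ln[(0.148+0.886·5.79)/(0.148+0.886·1.43)] = 0.1670·ln(5.278/1.415) = 0.2199 kmol/m³.
Then C_S = (C_{R0}−C_R) − C_T = 4.360 − 0.2199 = 4.140 kmol/m³.

4.14 kmol/m³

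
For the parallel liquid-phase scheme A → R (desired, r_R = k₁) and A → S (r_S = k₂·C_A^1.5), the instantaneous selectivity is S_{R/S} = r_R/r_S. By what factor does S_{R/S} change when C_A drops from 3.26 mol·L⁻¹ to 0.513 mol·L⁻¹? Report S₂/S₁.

16.0

S_{R/S} = (k₁/k₂)·C_A^-1.5, so S₂/S₁ = (C_{A,2}/C_{A,1})^-1.5.
= (0.513/3.26)^(-1.5) = (0.1574)^(-1.5) = 16.0.
Selectivity toward R rises as C_A falls — low-concentration operation is favoured.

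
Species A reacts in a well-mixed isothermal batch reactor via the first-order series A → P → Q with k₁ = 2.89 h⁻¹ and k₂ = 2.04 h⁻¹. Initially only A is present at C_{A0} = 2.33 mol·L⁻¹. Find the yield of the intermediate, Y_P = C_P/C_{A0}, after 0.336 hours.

The intermediate concentration in a first-order A→B→C sequence is C_P = k₁C_{A0}(e^(−k₁t) − e^(−k₂t))/(k₂−k₁).
e^(−k₁t) = e^(−2.89×0.336) = e^(−0.9710) = 0.3787; e^(−k₂t) = e^(−0.6854) = 0.5039.
C_P = 2.89×2.33/(2.04−2.89) × (0.3787−0.5039) = (-7.922)×(-0.1252) = 0.9917 mol·L⁻¹.
Y_P = C_P/C_{A0} = 0.9917/2.33 = 0.426.

0.426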